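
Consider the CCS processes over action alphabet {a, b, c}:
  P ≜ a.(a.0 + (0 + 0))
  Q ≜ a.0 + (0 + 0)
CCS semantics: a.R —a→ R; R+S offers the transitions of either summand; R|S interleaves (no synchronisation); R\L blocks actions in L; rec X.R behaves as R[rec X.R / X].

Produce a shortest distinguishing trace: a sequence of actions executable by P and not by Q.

aa

Reachable graph of P (3 states):
  u0 = a.(a.0 + (0 + 0)) has moves ··a··> u1
  u1 = a.0 + (0 + 0) has moves ··a··> u2
  u2 = 0 has moves deadlocked
Reachable graph of Q (2 states):
  v0 = a.0 + (0 + 0) has moves ··a··> v1
  v1 = 0 has moves deadlocked
Trace ⟨aa⟩ through P, begin at {u0}:
  step 1 (a): {u1}
  step 2 (a): {u2}
  ✓ P
Trace ⟨aa⟩ through Q, begin at {v0}:
  step 1 (a): {v1}
  step 2 (a): no successor for Q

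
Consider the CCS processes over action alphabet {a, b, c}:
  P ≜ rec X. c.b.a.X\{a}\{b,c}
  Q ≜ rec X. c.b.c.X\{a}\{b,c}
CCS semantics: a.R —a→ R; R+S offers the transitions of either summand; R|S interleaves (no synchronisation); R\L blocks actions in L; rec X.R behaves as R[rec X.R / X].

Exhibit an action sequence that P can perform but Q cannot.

cba

P's transition system — 4 states:
  p0 = rec X. c.b.a.X\{a}\{b,c} :: —c→ p1
  p1 = b.a.(rec X. c.b.a.X\{a}\{b,c})\{a}\{b,c} :: —b→ p2
  p2 = a.(rec X. c.b.a.X\{a}\{b,c})\{a}\{b,c} :: —a→ p3
  p3 = (rec X. c.b.a.X\{a}\{b,c})\{a}\{b,c} :: stopped
Q's transition system — 4 states:
  q0 = rec X. c.b.c.X\{a}\{b,c} :: —c→ q1
  q1 = b.c.(rec X. c.b.c.X\{a}\{b,c})\{a}\{b,c} :: —b→ q2
  q2 = c.(rec X. c.b.c.X\{a}\{b,c})\{a}\{b,c} :: —c→ q3
  q3 = (rec X. c.b.c.X\{a}\{b,c})\{a}\{b,c} :: stopped
Run σ = ⟨cba⟩ on P: start {p0}
  after c @ step 1: {p1}
  after b @ step 2: {p2}
  after a @ step 3: {p3}
  P completes σ.
Run σ = ⟨cba⟩ on Q: start {q0}
  after c @ step 1: {q1}
  after b @ step 2: {q2}
  after a @ step 3: ∅ (Q stuck)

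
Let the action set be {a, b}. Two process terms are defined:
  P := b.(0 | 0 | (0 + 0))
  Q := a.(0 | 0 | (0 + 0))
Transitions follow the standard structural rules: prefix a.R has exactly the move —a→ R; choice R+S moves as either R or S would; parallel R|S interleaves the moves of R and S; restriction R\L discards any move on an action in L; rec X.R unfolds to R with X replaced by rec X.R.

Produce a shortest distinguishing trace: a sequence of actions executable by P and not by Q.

b

Reachable graph of P (2 states):
  m0 = b.(0 | 0 | (0 + 0)) | --b--▸ m1
  m1 = 0 | 0 | (0 + 0) | stopped
Reachable graph of Q (2 states):
  n0 = a.(0 | 0 | (0 + 0)) | --a--▸ n1
  n1 = 0 | 0 | (0 + 0) | stopped
Trace ⟨b⟩ through P, begin at {m0}:
  step 1 (b): {m1}
  P completes σ.
Trace ⟨b⟩ through Q, begin at {n0}:
  step 1 (b): ∅ (Q stuck)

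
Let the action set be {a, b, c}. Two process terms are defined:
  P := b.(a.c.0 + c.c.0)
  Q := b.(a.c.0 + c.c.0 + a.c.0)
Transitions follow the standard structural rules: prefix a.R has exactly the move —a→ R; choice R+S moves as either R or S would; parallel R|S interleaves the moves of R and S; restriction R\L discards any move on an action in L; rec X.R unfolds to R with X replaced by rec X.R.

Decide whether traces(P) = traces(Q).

YES

LTS(P): 4 reachable states
  m0 = b.(a.c.0 + c.c.0) → --b--▸ m1
  m1 = a.c.0 + c.c.0 → --a--▸ m2, --c--▸ m2
  m2 = c.0 → --c--▸ m3
  m3 = 0 → ∅
LTS(Q): 4 reachable states
  n0 = b.(a.c.0 + c.c.0 + a.c.0) → --b--▸ n1
  n1 = a.c.0 + c.c.0 + a.c.0 → --a--▸ n2, --c--▸ n2
  n2 = c.0 → --c--▸ n3
  n3 = 0 → ∅
Partition-refinement fixed point:
  B0 = {m0, n0}
  B1 = {m1, n1}
  B2 = {m2, n2}
  B3 = {m3, n3}
m0 ∈ B0, n0 ∈ B0 → same block
Bisimilar ⇒ trace-equivalent.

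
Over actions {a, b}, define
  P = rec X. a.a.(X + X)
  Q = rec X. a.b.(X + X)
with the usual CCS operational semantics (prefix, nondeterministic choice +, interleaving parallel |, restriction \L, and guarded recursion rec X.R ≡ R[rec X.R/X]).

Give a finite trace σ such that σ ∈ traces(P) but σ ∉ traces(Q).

aa

Reachable graph of P (3 states):
  s0 = rec X. a.a.(X + X) ⊢ ··a··> s1
  s1 = a.((rec X. a.a.(X + X)) + (rec X. a.a.(X + X))) ⊢ ··a··> s2
  s2 = (rec X. a.a.(X + X)) + (rec X. a.a.(X + X)) ⊢ ··a··> s1
Reachable graph of Q (3 states):
  t0 = rec X. a.b.(X + X) ⊢ ··a··> t1
  t1 = b.((rec X. a.b.(X + X)) + (rec X. a.b.(X + X))) ⊢ ··b··> t2
  t2 = (rec X. a.b.(X + X)) + (rec X. a.b.(X + X)) ⊢ ··a··> t1
Trace ⟨aa⟩ through P, begin at {s0}:
  after a @ step 1: {s1}
  after a @ step 2: {s2}
  ✓ P
Trace ⟨aa⟩ through Q, begin at {t0}:
  after a @ step 1: {t1}
  after a @ step 2: ∅ (Q stuck)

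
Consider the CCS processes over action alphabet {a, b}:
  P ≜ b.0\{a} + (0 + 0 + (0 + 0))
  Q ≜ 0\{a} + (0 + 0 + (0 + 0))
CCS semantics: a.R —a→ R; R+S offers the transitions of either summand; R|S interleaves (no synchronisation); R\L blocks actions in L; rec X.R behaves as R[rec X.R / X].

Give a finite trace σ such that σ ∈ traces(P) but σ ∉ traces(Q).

b

Reachable graph of P (2 states):
  p0 = b.0\{a} + (0 + 0 + (0 + 0)) :: ··b··> p1
  p1 = 0\{a} :: deadlocked
Reachable graph of Q (1 states):
  q0 = 0\{a} + (0 + 0 + (0 + 0)) :: deadlocked
Executing b from P (initial set {p0}):
  [1] b ⇒ {p1}
  ✓ P
Executing b from Q (initial set {q0}):
  [1] b ⇒ ∅  — Q cannot continue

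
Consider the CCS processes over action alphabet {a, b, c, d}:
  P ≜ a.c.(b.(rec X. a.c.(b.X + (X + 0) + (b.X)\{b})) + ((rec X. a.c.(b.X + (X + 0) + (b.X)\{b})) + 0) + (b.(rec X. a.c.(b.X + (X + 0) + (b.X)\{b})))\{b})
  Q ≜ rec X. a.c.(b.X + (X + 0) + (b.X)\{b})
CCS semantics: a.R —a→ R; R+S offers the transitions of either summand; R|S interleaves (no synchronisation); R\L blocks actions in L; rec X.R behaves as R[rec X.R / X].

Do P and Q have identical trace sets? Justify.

YES

Reachable graph of P (4 states):
  u0 = a.c.(b.(rec X. a.c.(b.X + (X + 0) + (b.X)\{b})) + ((rec X. a.c.(b.X + (X + 0) + (b.X)\{b})) + 0) + (b.(rec X. a.c.(b.X + (X + 0) + (b.X)\{b})))\{b}) | ··a··> u1
  u1 = c.(b.(rec X. a.c.(b.X + (X + 0) + (b.X)\{b})) + ((rec X. a.c.(b.X + (X + 0) + (b.X)\{b})) + 0) + (b.(rec X. a.c.(b.X + (X + 0) + (b.X)\{b})))\{b}) | ··c··> u2
  u2 = b.(rec X. a.c.(b.X + (X + 0) + (b.X)\{b})) + ((rec X. a.c.(b.X + (X + 0) + (b.X)\{b})) + 0) + (b.(rec X. a.c.(b.X + (X + 0) + (b.X)\{b})))\{b} | ··a··> u1, ··b··> u3
  u3 = rec X. a.c.(b.X + (X + 0) + (b.X)\{b}) | ··a··> u1
Reachable graph of Q (3 states):
  v0 = rec X. a.c.(b.X + (X + 0) + (b.X)\{b}) | ··a··> v1
  v1 = c.(b.(rec X. a.c.(b.X + (X + 0) + (b.X)\{b})) + ((rec X. a.c.(b.X + (X + 0) + (b.X)\{b})) + 0) + (b.(rec X. a.c.(b.X + (X + 0) + (b.X)\{b})))\{b}) | ··c··> v2
  v2 = b.(rec X. a.c.(b.X + (X + 0) + (b.X)\{b})) + ((rec X. a.c.(b.X + (X + 0) + (b.X)\{b})) + 0) + (b.(rec X. a.c.(b.X + (X + 0) + (b.X)\{b})))\{b} | ··a··> v1, ··b··> v0
Bisimilarity quotient blocks:
  B0 = {u0, u3, v0}
  B1 = {u1, v1}
  B2 = {u2, v2}
u0 ∈ B0, v0 ∈ B0 → same block
Bisimilar ⇒ trace-equivalent.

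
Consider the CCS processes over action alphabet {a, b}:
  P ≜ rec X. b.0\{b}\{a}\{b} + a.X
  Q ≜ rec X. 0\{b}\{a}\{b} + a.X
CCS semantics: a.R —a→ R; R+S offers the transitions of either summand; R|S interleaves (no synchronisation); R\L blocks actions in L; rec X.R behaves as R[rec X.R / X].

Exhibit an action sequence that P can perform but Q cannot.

Reachable graph of P (2 states):
  p0 = rec X. b.0\{b}\{a}\{b} + a.X has moves ··a··> p0, ··b··> p1
  p1 = 0\{b}\{a}\{b} has moves stopped
Reachable graph of Q (1 states):
  q0 = rec X. 0\{b}\{a}\{b} + a.X has moves ··a··> q0
Trace ⟨b⟩ through P, begin at {p0}:
  [1] b ⇒ {p1}
  P completes σ.
Trace ⟨b⟩ through Q, begin at {q0}:
  [1] b ⇒ no successor for Q

b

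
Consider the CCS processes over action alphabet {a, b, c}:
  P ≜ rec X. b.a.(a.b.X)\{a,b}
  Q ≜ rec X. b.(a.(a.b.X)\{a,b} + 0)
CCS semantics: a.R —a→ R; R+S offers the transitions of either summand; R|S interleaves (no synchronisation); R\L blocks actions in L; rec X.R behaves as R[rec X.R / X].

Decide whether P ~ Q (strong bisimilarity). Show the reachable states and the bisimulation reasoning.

LTS(P): 3 reachable states
  m0 = rec X. b.a.(a.b.X)\{a,b} | --b--▸ m1
  m1 = a.(a.b.(rec X. b.a.(a.b.X)\{a,b}))\{a,b} | --a--▸ m2
  m2 = (a.b.(rec X. b.a.(a.b.X)\{a,b}))\{a,b} | deadlocked
LTS(Q): 3 reachable states
  n0 = rec X. b.(a.(a.b.X)\{a,b} + 0) | --b--▸ n1
  n1 = a.(a.b.(rec X. b.(a.(a.b.X)\{a,b} + 0)))\{a,b} + 0 | --a--▸ n2
  n2 = (a.b.(rec X. b.(a.(a.b.X)\{a,b} + 0)))\{a,b} | deadlocked
Partition-refinement fixed point:
  B0 = {m0, n0}
  B1 = {m1, n1}
  B2 = {m2, n2}
m0 ∈ B0, n0 ∈ B0 → same block

bisimilar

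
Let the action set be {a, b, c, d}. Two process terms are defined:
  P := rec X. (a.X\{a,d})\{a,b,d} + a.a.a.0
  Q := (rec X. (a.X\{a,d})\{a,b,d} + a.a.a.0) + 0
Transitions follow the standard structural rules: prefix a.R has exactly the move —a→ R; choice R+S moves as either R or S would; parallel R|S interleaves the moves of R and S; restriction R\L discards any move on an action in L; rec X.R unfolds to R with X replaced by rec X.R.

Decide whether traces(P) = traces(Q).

LTS(P): 4 reachable states
  m0 = rec X. (a.X\{a,d})\{a,b,d} + a.a.a.0 | -a-> m1
  m1 = a.a.0 | -a-> m2
  m2 = a.0 | -a-> m3
  m3 = 0 | (no moves)
LTS(Q): 4 reachable states
  n0 = (rec X. (a.X\{a,d})\{a,b,d} + a.a.a.0) + 0 | -a-> n1
  n1 = a.a.0 | -a-> n2
  n2 = a.0 | -a-> n3
  n3 = 0 | (no moves)
Bisimilarity quotient blocks:
  B0 = {m0, n0}
  B1 = {m1, n1}
  B2 = {m2, n2}
  B3 = {m3, n3}
m0 ∈ B0, n0 ∈ B0 → same block
Bisimilar ⇒ trace-equivalent.

traces(P) = traces(Q)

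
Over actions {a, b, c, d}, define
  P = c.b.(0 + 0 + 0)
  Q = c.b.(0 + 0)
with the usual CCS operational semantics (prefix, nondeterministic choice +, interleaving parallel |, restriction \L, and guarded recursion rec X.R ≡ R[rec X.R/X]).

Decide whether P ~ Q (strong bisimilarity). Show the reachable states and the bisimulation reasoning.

bisimilar

Reachable graph of P (3 states):
  u0 = c.b.(0 + 0 + 0) :: —c→ u1
  u1 = b.(0 + 0 + 0) :: —b→ u2
  u2 = 0 + 0 + 0 :: (no moves)
Reachable graph of Q (3 states):
  v0 = c.b.(0 + 0) :: —c→ v1
  v1 = b.(0 + 0) :: —b→ v2
  v2 = 0 + 0 :: (no moves)
Coarsest stable partition (strong bisimilarity classes):
  B0 = {u0, v0}
  B1 = {u1, v1}
  B2 = {u2, v2}
u0 ∈ B0, v0 ∈ B0 → same block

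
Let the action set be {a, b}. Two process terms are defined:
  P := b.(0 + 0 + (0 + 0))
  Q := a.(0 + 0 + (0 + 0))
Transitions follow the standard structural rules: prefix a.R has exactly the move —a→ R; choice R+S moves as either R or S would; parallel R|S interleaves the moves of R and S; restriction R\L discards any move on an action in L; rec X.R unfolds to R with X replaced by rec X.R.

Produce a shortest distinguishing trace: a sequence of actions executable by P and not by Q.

LTS(P): 2 reachable states
  u0 = b.(0 + 0 + (0 + 0)) ⊢ ··b··> u1
  u1 = 0 + 0 + (0 + 0) ⊢ ∅
LTS(Q): 2 reachable states
  v0 = a.(0 + 0 + (0 + 0)) ⊢ ··a··> v1
  v1 = 0 + 0 + (0 + 0) ⊢ ∅
Run σ = ⟨b⟩ on P: start {u0}
  [1] b ⇒ {u1}
  P completes σ.
Run σ = ⟨b⟩ on Q: start {v0}
  [1] b ⇒ ∅ (Q stuck)

b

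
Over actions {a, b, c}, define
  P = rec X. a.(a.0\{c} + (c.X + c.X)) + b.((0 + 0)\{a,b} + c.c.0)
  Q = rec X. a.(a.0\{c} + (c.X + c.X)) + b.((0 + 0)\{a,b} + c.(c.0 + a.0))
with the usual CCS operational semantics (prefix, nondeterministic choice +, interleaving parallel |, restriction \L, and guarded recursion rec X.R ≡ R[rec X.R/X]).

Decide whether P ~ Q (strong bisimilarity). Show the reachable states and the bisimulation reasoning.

Reachable graph of P (6 states):
  m0 = rec X. a.(a.0\{c} + (c.X + c.X)) + b.((0 + 0)\{a,b} + c.c.0) has moves --a--▸ m1, --b--▸ m2
  m1 = a.0\{c} + (c.(rec X. a.(a.0\{c} + (c.X + c.X)) + b.((0 + 0)\{a,b} + c.c.0)) + c.(rec X. a.(a.0\{c} + (c.X + c.X)) + b.((0 + 0)\{a,b} + c.c.0))) has moves --a--▸ m3, --c--▸ m0
  m2 = (0 + 0)\{a,b} + c.c.0 has moves --c--▸ m4
  m3 = 0\{c} has moves deadlocked
  m4 = c.0 has moves --c--▸ m5
  m5 = 0 has moves deadlocked
Reachable graph of Q (6 states):
  n0 = rec X. a.(a.0\{c} + (c.X + c.X)) + b.((0 + 0)\{a,b} + c.(c.0 + a.0)) has moves --a--▸ n1, --b--▸ n2
  n1 = a.0\{c} + (c.(rec X. a.(a.0\{c} + (c.X + c.X)) + b.((0 + 0)\{a,b} + c.(c.0 + a.0))) + c.(rec X. a.(a.0\{c} + (c.X + c.X)) + b.((0 + 0)\{a,b} + c.(c.0 + a.0)))) has moves --a--▸ n3, --c--▸ n0
  n2 = (0 + 0)\{a,b} + c.(c.0 + a.0) has moves --c--▸ n4
  n3 = 0\{c} has moves deadlocked
  n4 = c.0 + a.0 has moves --a--▸ n5, --c--▸ n5
  n5 = 0 has moves deadlocked
Coarsest stable partition (strong bisimilarity classes):
  B0 = {m0}
  B1 = {m2}
  B2 = {m4}
  B3 = {m3, m5, n3, n5}
  B4 = {m1}
  B5 = {n0}
  B6 = {n2}
  B7 = {n4}
  B8 = {n1}
m0 ∈ B0, n0 ∈ B5 → different blocks

P ≁ Q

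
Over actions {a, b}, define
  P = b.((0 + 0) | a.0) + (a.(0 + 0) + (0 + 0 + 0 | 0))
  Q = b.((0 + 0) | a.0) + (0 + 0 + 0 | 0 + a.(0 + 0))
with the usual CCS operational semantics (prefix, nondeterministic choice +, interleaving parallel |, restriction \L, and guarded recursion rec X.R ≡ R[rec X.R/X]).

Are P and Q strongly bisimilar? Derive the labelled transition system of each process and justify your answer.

YES

P's transition system — 4 states:
  p0 = b.((0 + 0) | a.0) + (a.(0 + 0) + (0 + 0 + 0 | 0)) ⊢ =a=> p1, =b=> p2
  p1 = 0 + 0 ⊢ ∅
  p2 = (0 + 0) | a.0 ⊢ =a=> p3
  p3 = (0 + 0) | 0 ⊢ ∅
Q's transition system — 4 states:
  q0 = b.((0 + 0) | a.0) + (0 + 0 + 0 | 0 + a.(0 + 0)) ⊢ =a=> q1, =b=> q2
  q1 = 0 + 0 ⊢ ∅
  q2 = (0 + 0) | a.0 ⊢ =a=> q3
  q3 = (0 + 0) | 0 ⊢ ∅
Partition-refinement fixed point:
  B0 = {p0, q0}
  B1 = {p1, p3, q1, q3}
  B2 = {p2, q2}
p0 ∈ B0, q0 ∈ B0 → same block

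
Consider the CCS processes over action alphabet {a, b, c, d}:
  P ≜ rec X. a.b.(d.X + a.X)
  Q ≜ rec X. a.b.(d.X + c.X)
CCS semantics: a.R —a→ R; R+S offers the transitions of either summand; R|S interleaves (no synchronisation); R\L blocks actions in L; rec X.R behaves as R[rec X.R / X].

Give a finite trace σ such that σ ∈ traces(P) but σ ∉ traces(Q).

Reachable graph of P (3 states):
  p0 = rec X. a.b.(d.X + a.X) → --a--▸ p1
  p1 = b.(d.(rec X. a.b.(d.X + a.X)) + a.(rec X. a.b.(d.X + a.X))) → --b--▸ p2
  p2 = d.(rec X. a.b.(d.X + a.X)) + a.(rec X. a.b.(d.X + a.X)) → --a--▸ p0, --d--▸ p0
Reachable graph of Q (3 states):
  q0 = rec X. a.b.(d.X + c.X) → --a--▸ q1
  q1 = b.(d.(rec X. a.b.(d.X + c.X)) + c.(rec X. a.b.(d.X + c.X))) → --b--▸ q2
  q2 = d.(rec X. a.b.(d.X + c.X)) + c.(rec X. a.b.(d.X + c.X)) → --c--▸ q0, --d--▸ q0
Executing aba from P (initial set {p0}):
  after a @ step 1: {p1}
  after b @ step 2: {p2}
  after a @ step 3: {p0}
  P completes σ.
Executing aba from Q (initial set {q0}):
  after a @ step 1: {q1}
  after b @ step 2: {q2}
  after a @ step 3: ∅ (Q stuck)

aba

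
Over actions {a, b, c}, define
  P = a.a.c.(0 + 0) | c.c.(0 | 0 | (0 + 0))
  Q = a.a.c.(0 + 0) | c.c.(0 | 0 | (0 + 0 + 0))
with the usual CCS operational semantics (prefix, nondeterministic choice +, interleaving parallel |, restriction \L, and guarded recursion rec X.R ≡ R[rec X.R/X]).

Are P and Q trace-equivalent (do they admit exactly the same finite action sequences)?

Reachable graph of P (12 states):
  p0 = a.a.c.(0 + 0) | c.c.(0 | 0 | (0 + 0)) has moves -a-> p1, -c-> p2
  p1 = a.c.(0 + 0) | c.c.(0 | 0 | (0 + 0)) has moves -a-> p3, -c-> p4
  p2 = a.a.c.(0 + 0) | c.(0 | 0 | (0 + 0)) has moves -a-> p4, -c-> p5
  p3 = c.(0 + 0) | c.c.(0 | 0 | (0 + 0)) has moves -c-> p6, -c-> p7
  p4 = a.c.(0 + 0) | c.(0 | 0 | (0 + 0)) has moves -a-> p7, -c-> p8
  p5 = a.a.c.(0 + 0) | (0 | 0 | (0 + 0)) has moves -a-> p8
  p6 = (0 + 0) | c.c.(0 | 0 | (0 + 0)) has moves -c-> p9
  p7 = c.(0 + 0) | c.(0 | 0 | (0 + 0)) has moves -c-> p10, -c-> p9
  p8 = a.c.(0 + 0) | (0 | 0 | (0 + 0)) has moves -a-> p10
  p9 = (0 + 0) | c.(0 | 0 | (0 + 0)) has moves -c-> p11
  p10 = c.(0 + 0) | (0 | 0 | (0 + 0)) has moves -c-> p11
  p11 = (0 + 0) | (0 | 0 | (0 + 0)) has moves (no moves)
Reachable graph of Q (12 states):
  q0 = a.a.c.(0 + 0) | c.c.(0 | 0 | (0 + 0 + 0)) has moves -a-> q1, -c-> q2
  q1 = a.c.(0 + 0) | c.c.(0 | 0 | (0 + 0 + 0)) has moves -a-> q3, -c-> q4
  q2 = a.a.c.(0 + 0) | c.(0 | 0 | (0 + 0 + 0)) has moves -a-> q4, -c-> q5
  q3 = c.(0 + 0) | c.c.(0 | 0 | (0 + 0 + 0)) has moves -c-> q6, -c-> q7
  q4 = a.c.(0 + 0) | c.(0 | 0 | (0 + 0 + 0)) has moves -a-> q7, -c-> q8
  q5 = a.a.c.(0 + 0) | (0 | 0 | (0 + 0 + 0)) has moves -a-> q8
  q6 = (0 + 0) | c.c.(0 | 0 | (0 + 0 + 0)) has moves -c-> q9
  q7 = c.(0 + 0) | c.(0 | 0 | (0 + 0 + 0)) has moves -c-> q10, -c-> q9
  q8 = a.c.(0 + 0) | (0 | 0 | (0 + 0 + 0)) has moves -a-> q10
  q9 = (0 + 0) | c.(0 | 0 | (0 + 0 + 0)) has moves -c-> q11
  q10 = c.(0 + 0) | (0 | 0 | (0 + 0 + 0)) has moves -c-> q11
  q11 = (0 + 0) | (0 | 0 | (0 + 0 + 0)) has moves (no moves)
Bisimilarity quotient blocks:
  B0 = {p0, q0}
  B1 = {p1, q1}
  B2 = {p3, q3}
  B3 = {p6, p7, q6, q7}
  B4 = {p10, p9, q10, q9}
  B5 = {p11, q11}
  B6 = {p4, q4}
  B7 = {p8, q8}
  B8 = {p2, q2}
  B9 = {p5, q5}
p0 ∈ B0, q0 ∈ B0 → same block
Bisimilar ⇒ trace-equivalent.

trace-equivalent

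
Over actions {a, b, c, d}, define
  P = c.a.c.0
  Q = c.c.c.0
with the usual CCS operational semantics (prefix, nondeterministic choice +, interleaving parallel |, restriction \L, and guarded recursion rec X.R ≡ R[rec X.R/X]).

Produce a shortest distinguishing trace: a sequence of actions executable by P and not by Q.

P's transition system — 4 states:
  p0 = c.a.c.0 ⊢ --c--▸ p1
  p1 = a.c.0 ⊢ --a--▸ p2
  p2 = c.0 ⊢ --c--▸ p3
  p3 = 0 ⊢ stopped
Q's transition system — 4 states:
  q0 = c.c.c.0 ⊢ --c--▸ q1
  q1 = c.c.0 ⊢ --c--▸ q2
  q2 = c.0 ⊢ --c--▸ q3
  q3 = 0 ⊢ stopped
Run σ = ⟨ca⟩ on P: start {p0}
  after c @ step 1: {p1}
  after a @ step 2: {p2}
  — P admits the full trace.
Run σ = ⟨ca⟩ on Q: start {q0}
  after c @ step 1: {q1}
  after a @ step 2: ∅  — Q cannot continue

ca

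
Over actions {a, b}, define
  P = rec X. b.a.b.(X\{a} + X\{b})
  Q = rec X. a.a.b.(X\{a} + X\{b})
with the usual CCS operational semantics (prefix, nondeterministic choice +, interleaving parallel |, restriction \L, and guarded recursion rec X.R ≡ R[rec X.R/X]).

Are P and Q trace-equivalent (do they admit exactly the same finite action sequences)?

trace-distinct — witness ⟨b⟩

P's transition system — 5 states:
  p0 = rec X. b.a.b.(X\{a} + X\{b}) → ··b··> p1
  p1 = a.b.((rec X. b.a.b.(X\{a} + X\{b}))\{a} + (rec X. b.a.b.(X\{a} + X\{b}))\{b}) → ··a··> p2
  p2 = b.((rec X. b.a.b.(X\{a} + X\{b}))\{a} + (rec X. b.a.b.(X\{a} + X\{b}))\{b}) → ··b··> p3
  p3 = (rec X. b.a.b.(X\{a} + X\{b}))\{a} + (rec X. b.a.b.(X\{a} + X\{b}))\{b} → ··b··> p4
  p4 = (a.b.((rec X. b.a.b.(X\{a} + X\{b}))\{a} + (rec X. b.a.b.(X\{a} + X\{b}))\{b}))\{a} → ∅
Q's transition system — 6 states:
  q0 = rec X. a.a.b.(X\{a} + X\{b}) → ··a··> q1
  q1 = a.b.((rec X. a.a.b.(X\{a} + X\{b}))\{a} + (rec X. a.a.b.(X\{a} + X\{b}))\{b}) → ··a··> q2
  q2 = b.((rec X. a.a.b.(X\{a} + X\{b}))\{a} + (rec X. a.a.b.(X\{a} + X\{b}))\{b}) → ··b··> q3
  q3 = (rec X. a.a.b.(X\{a} + X\{b}))\{a} + (rec X. a.a.b.(X\{a} + X\{b}))\{b} → ··a··> q4
  q4 = (a.b.((rec X. a.a.b.(X\{a} + X\{b}))\{a} + (rec X. a.a.b.(X\{a} + X\{b}))\{b}))\{b} → ··a··> q5
  q5 = (b.((rec X. a.a.b.(X\{a} + X\{b}))\{a} + (rec X. a.a.b.(X\{a} + X\{b}))\{b}))\{b} → ∅
Run σ = ⟨b⟩ on P: start {p0}
  [1] b ⇒ {p1}
  ✓ P
Run σ = ⟨b⟩ on Q: start {q0}
  [1] b ⇒ ∅  — Q cannot continue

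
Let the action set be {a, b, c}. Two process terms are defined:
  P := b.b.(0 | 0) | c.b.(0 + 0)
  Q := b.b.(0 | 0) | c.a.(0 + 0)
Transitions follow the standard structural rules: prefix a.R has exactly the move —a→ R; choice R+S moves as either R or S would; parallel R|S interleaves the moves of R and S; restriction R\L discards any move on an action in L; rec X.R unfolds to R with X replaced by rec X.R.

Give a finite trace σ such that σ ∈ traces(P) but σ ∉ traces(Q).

bbcb

P's transition system — 9 states:
  s0 = b.b.(0 | 0) | c.b.(0 + 0) has moves -b-> s1, -c-> s2
  s1 = b.(0 | 0) | c.b.(0 + 0) has moves -b-> s3, -c-> s4
  s2 = b.b.(0 | 0) | b.(0 + 0) has moves -b-> s4, -b-> s5
  s3 = 0 | 0 | c.b.(0 + 0) has moves -c-> s6
  s4 = b.(0 | 0) | b.(0 + 0) has moves -b-> s6, -b-> s7
  s5 = b.b.(0 | 0) | (0 + 0) has moves -b-> s7
  s6 = 0 | 0 | b.(0 + 0) has moves -b-> s8
  s7 = b.(0 | 0) | (0 + 0) has moves -b-> s8
  s8 = 0 | 0 | (0 + 0) has moves ∅
Q's transition system — 9 states:
  t0 = b.b.(0 | 0) | c.a.(0 + 0) has moves -b-> t1, -c-> t2
  t1 = b.(0 | 0) | c.a.(0 + 0) has moves -b-> t3, -c-> t4
  t2 = b.b.(0 | 0) | a.(0 + 0) has moves -a-> t5, -b-> t4
  t3 = 0 | 0 | c.a.(0 + 0) has moves -c-> t6
  t4 = b.(0 | 0) | a.(0 + 0) has moves -a-> t7, -b-> t6
  t5 = b.b.(0 | 0) | (0 + 0) has moves -b-> t7
  t6 = 0 | 0 | a.(0 + 0) has moves -a-> t8
  t7 = b.(0 | 0) | (0 + 0) has moves -b-> t8
  t8 = 0 | 0 | (0 + 0) has moves ∅
Run σ = ⟨bbcb⟩ on P: start {s0}
  step 1 (b): {s1}
  step 2 (b): {s3}
  step 3 (c): {s6}
  step 4 (b): {s8}
  ✓ P
Run σ = ⟨bbcb⟩ on Q: start {t0}
  step 1 (b): {t1}
  step 2 (b): {t3}
  step 3 (c): {t6}
  step 4 (b): ∅ (Q stuck)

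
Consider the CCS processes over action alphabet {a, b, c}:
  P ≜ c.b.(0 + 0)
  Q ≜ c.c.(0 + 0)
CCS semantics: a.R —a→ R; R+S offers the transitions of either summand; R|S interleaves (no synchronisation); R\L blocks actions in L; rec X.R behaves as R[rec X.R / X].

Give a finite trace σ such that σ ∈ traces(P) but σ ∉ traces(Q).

cb

P's transition system — 3 states:
  p0 = c.b.(0 + 0) → -c-> p1
  p1 = b.(0 + 0) → -b-> p2
  p2 = 0 + 0 → stopped
Q's transition system — 3 states:
  q0 = c.c.(0 + 0) → -c-> q1
  q1 = c.(0 + 0) → -c-> q2
  q2 = 0 + 0 → stopped
Executing cb from P (initial set {p0}):
  step 1 (c): {p1}
  step 2 (b): {p2}
  — P admits the full trace.
Executing cb from Q (initial set {q0}):
  step 1 (c): {q1}
  step 2 (b): no successor for Q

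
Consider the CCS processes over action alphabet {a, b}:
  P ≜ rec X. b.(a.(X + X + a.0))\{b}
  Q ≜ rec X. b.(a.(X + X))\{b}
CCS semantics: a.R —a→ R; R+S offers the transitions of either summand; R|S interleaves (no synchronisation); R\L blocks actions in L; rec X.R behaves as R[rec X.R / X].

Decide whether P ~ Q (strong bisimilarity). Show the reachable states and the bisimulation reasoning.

P ≁ Q

Reachable graph of P (4 states):
  m0 = rec X. b.(a.(X + X + a.0))\{b} ⊢ —b→ m1
  m1 = (a.((rec X. b.(a.(X + X + a.0))\{b}) + (rec X. b.(a.(X + X + a.0))\{b}) + a.0))\{b} ⊢ —a→ m2
  m2 = ((rec X. b.(a.(X + X + a.0))\{b}) + (rec X. b.(a.(X + X + a.0))\{b}) + a.0)\{b} ⊢ —a→ m3
  m3 = 0\{b} ⊢ stopped
Reachable graph of Q (3 states):
  n0 = rec X. b.(a.(X + X))\{b} ⊢ —b→ n1
  n1 = (a.((rec X. b.(a.(X + X))\{b}) + (rec X. b.(a.(X + X))\{b})))\{b} ⊢ —a→ n2
  n2 = ((rec X. b.(a.(X + X))\{b}) + (rec X. b.(a.(X + X))\{b}))\{b} ⊢ stopped
Coarsest stable partition (strong bisimilarity classes):
  B0 = {m0}
  B1 = {m1}
  B2 = {m2, n1}
  B3 = {m3, n2}
  B4 = {n0}
m0 ∈ B0, n0 ∈ B4 → different blocks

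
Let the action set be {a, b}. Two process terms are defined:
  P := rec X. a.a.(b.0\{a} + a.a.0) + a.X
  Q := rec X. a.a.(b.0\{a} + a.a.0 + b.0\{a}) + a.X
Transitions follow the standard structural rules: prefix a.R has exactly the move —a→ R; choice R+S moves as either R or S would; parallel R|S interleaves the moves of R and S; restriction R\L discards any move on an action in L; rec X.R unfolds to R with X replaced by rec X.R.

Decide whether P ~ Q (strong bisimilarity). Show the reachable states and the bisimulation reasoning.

LTS(P): 6 reachable states
  u0 = rec X. a.a.(b.0\{a} + a.a.0) + a.X | --a--▸ u0, --a--▸ u1
  u1 = a.(b.0\{a} + a.a.0) | --a--▸ u2
  u2 = b.0\{a} + a.a.0 | --a--▸ u3, --b--▸ u4
  u3 = a.0 | --a--▸ u5
  u4 = 0\{a} | ∅
  u5 = 0 | ∅
LTS(Q): 6 reachable states
  v0 = rec X. a.a.(b.0\{a} + a.a.0 + b.0\{a}) + a.X | --a--▸ v0, --a--▸ v1
  v1 = a.(b.0\{a} + a.a.0 + b.0\{a}) | --a--▸ v2
  v2 = b.0\{a} + a.a.0 + b.0\{a} | --a--▸ v3, --b--▸ v4
  v3 = a.0 | --a--▸ v5
  v4 = 0\{a} | ∅
  v5 = 0 | ∅
Partition-refinement fixed point:
  B0 = {u0, v0}
  B1 = {u1, v1}
  B2 = {u2, v2}
  B3 = {u4, u5, v4, v5}
  B4 = {u3, v3}
u0 ∈ B0, v0 ∈ B0 → same block

YES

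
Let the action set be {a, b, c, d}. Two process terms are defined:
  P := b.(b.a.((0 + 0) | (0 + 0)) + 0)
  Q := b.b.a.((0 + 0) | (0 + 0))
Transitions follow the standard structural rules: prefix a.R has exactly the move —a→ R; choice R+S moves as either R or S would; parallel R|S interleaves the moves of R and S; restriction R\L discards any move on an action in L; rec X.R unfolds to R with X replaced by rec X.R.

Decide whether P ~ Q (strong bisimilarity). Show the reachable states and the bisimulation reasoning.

LTS(P): 4 reachable states
  s0 = b.(b.a.((0 + 0) | (0 + 0)) + 0) | =b=> s1
  s1 = b.a.((0 + 0) | (0 + 0)) + 0 | =b=> s2
  s2 = a.((0 + 0) | (0 + 0)) | =a=> s3
  s3 = (0 + 0) | (0 + 0) | deadlocked
LTS(Q): 4 reachable states
  t0 = b.b.a.((0 + 0) | (0 + 0)) | =b=> t1
  t1 = b.a.((0 + 0) | (0 + 0)) | =b=> t2
  t2 = a.((0 + 0) | (0 + 0)) | =a=> t3
  t3 = (0 + 0) | (0 + 0) | deadlocked
Coarsest stable partition (strong bisimilarity classes):
  B0 = {s0, t0}
  B1 = {s1, t1}
  B2 = {s2, t2}
  B3 = {s3, t3}
s0 ∈ B0, t0 ∈ B0 → same block

P ~ Q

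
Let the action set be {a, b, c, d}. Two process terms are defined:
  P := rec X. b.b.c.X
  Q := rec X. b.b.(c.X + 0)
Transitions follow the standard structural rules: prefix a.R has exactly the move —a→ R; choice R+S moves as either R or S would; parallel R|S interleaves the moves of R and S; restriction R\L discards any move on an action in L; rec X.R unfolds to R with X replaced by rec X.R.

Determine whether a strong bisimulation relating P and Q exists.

Reachable graph of P (3 states):
  m0 = rec X. b.b.c.X | --b--▸ m1
  m1 = b.c.(rec X. b.b.c.X) | --b--▸ m2
  m2 = c.(rec X. b.b.c.X) | --c--▸ m0
Reachable graph of Q (3 states):
  n0 = rec X. b.b.(c.X + 0) | --b--▸ n1
  n1 = b.(c.(rec X. b.b.(c.X + 0)) + 0) | --b--▸ n2
  n2 = c.(rec X. b.b.(c.X + 0)) + 0 | --c--▸ n0
Bisimilarity quotient blocks:
  B0 = {m0, n0}
  B1 = {m1, n1}
  B2 = {m2, n2}
m0 ∈ B0, n0 ∈ B0 → same block

P ~ Q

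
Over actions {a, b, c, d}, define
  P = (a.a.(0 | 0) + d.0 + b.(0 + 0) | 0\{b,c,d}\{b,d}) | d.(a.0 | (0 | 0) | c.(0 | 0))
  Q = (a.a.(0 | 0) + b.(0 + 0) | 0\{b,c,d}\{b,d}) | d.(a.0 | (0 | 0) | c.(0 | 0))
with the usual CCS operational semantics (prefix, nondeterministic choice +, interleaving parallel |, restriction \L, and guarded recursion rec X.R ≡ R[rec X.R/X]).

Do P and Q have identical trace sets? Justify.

Reachable graph of P (25 states):
  u0 = (a.a.(0 | 0) + d.0 + b.(0 + 0) | 0\{b,c,d}\{b,d}) | d.(a.0 | (0 | 0) | c.(0 | 0)) | ··a··> u1, ··b··> u2, ··d··> u3, ··d··> u4
  u1 = a.(0 | 0) | d.(a.0 | (0 | 0) | c.(0 | 0)) | ··a··> u5, ··d··> u6
  u2 = (0 + 0) | 0\{b,c,d}\{b,d} | d.(a.0 | (0 | 0) | c.(0 | 0)) | ··d··> u7
  u3 = (a.a.(0 | 0) + d.0 + b.(0 + 0) | 0\{b,c,d}\{b,d}) | (a.0 | (0 | 0) | c.(0 | 0)) | ··a··> u6, ··a··> u8, ··b··> u7, ··c··> u9, ··d··> u10
  u4 = 0 | d.(a.0 | (0 | 0) | c.(0 | 0)) | ··d··> u10
  u5 = 0 | 0 | d.(a.0 | (0 | 0) | c.(0 | 0)) | ··d··> u11
  u6 = a.(0 | 0) | (a.0 | (0 | 0) | c.(0 | 0)) | ··a··> u11, ··a··> u12, ··c··> u13
  u7 = (0 + 0) | 0\{b,c,d}\{b,d} | (a.0 | (0 | 0) | c.(0 | 0)) | ··a··> u14, ··c··> u15
  u8 = (a.a.(0 | 0) + d.0 + b.(0 + 0) | 0\{b,c,d}\{b,d}) | (0 | (0 | 0) | c.(0 | 0)) | ··a··> u12, ··b··> u14, ··c··> u16, ··d··> u17
  u9 = (a.a.(0 | 0) + d.0 + b.(0 + 0) | 0\{b,c,d}\{b,d}) | (a.0 | (0 | 0) | (0 | 0)) | ··a··> u13, ··a··> u16, ··b··> u15, ··d··> u18
  u10 = 0 | (a.0 | (0 | 0) | c.(0 | 0)) | ··a··> u17, ··c··> u18
  u11 = 0 | 0 | (a.0 | (0 | 0) | c.(0 | 0)) | ··a··> u19, ··c··> u20
  u12 = a.(0 | 0) | (0 | (0 | 0) | c.(0 | 0)) | ··a··> u19, ··c··> u21
  u13 = a.(0 | 0) | (a.0 | (0 | 0) | (0 | 0)) | ··a··> u20, ··a··> u21
  u14 = (0 + 0) | 0\{b,c,d}\{b,d} | (0 | (0 | 0) | c.(0 | 0)) | ··c··> u22
  u15 = (0 + 0) | 0\{b,c,d}\{b,d} | (a.0 | (0 | 0) | (0 | 0)) | ··a··> u22
  u16 = (a.a.(0 | 0) + d.0 + b.(0 + 0) | 0\{b,c,d}\{b,d}) | (0 | (0 | 0) | (0 | 0)) | ··a··> u21, ··b··> u22, ··d··> u23
  u17 = 0 | (0 | (0 | 0) | c.(0 | 0)) | ··c··> u23
  u18 = 0 | (a.0 | (0 | 0) | (0 | 0)) | ··a··> u23
  u19 = 0 | 0 | (0 | (0 | 0) | c.(0 | 0)) | ··c··> u24
  u20 = 0 | 0 | (a.0 | (0 | 0) | (0 | 0)) | ··a··> u24
  u21 = a.(0 | 0) | (0 | (0 | 0) | (0 | 0)) | ··a··> u24
  u22 = (0 + 0) | 0\{b,c,d}\{b,d} | (0 | (0 | 0) | (0 | 0)) | deadlocked
  u23 = 0 | (0 | (0 | 0) | (0 | 0)) | deadlocked
  u24 = 0 | 0 | (0 | (0 | 0) | (0 | 0)) | deadlocked
Reachable graph of Q (20 states):
  v0 = (a.a.(0 | 0) + b.(0 + 0) | 0\{b,c,d}\{b,d}) | d.(a.0 | (0 | 0) | c.(0 | 0)) | ··a··> v1, ··b··> v2, ··d··> v3
  v1 = a.(0 | 0) | d.(a.0 | (0 | 0) | c.(0 | 0)) | ··a··> v4, ··d··> v5
  v2 = (0 + 0) | 0\{b,c,d}\{b,d} | d.(a.0 | (0 | 0) | c.(0 | 0)) | ··d··> v6
  v3 = (a.a.(0 | 0) + b.(0 + 0) | 0\{b,c,d}\{b,d}) | (a.0 | (0 | 0) | c.(0 | 0)) | ··a··> v5, ··a··> v7, ··b··> v6, ··c··> v8
  v4 = 0 | 0 | d.(a.0 | (0 | 0) | c.(0 | 0)) | ··d··> v9
  v5 = a.(0 | 0) | (a.0 | (0 | 0) | c.(0 | 0)) | ··a··> v10, ··a··> v9, ··c··> v11
  v6 = (0 + 0) | 0\{b,c,d}\{b,d} | (a.0 | (0 | 0) | c.(0 | 0)) | ··a··> v12, ··c··> v13
  v7 = (a.a.(0 | 0) + b.(0 + 0) | 0\{b,c,d}\{b,d}) | (0 | (0 | 0) | c.(0 | 0)) | ··a··> v10, ··b··> v12, ··c··> v14
  v8 = (a.a.(0 | 0) + b.(0 + 0) | 0\{b,c,d}\{b,d}) | (a.0 | (0 | 0) | (0 | 0)) | ··a··> v11, ··a··> v14, ··b··> v13
  v9 = 0 | 0 | (a.0 | (0 | 0) | c.(0 | 0)) | ··a··> v15, ··c··> v16
  v10 = a.(0 | 0) | (0 | (0 | 0) | c.(0 | 0)) | ··a··> v15, ··c··> v17
  v11 = a.(0 | 0) | (a.0 | (0 | 0) | (0 | 0)) | ··a··> v16, ··a··> v17
  v12 = (0 + 0) | 0\{b,c,d}\{b,d} | (0 | (0 | 0) | c.(0 | 0)) | ··c··> v18
  v13 = (0 + 0) | 0\{b,c,d}\{b,d} | (a.0 | (0 | 0) | (0 | 0)) | ··a··> v18
  v14 = (a.a.(0 | 0) + b.(0 + 0) | 0\{b,c,d}\{b,d}) | (0 | (0 | 0) | (0 | 0)) | ··a··> v17, ··b··> v18
  v15 = 0 | 0 | (0 | (0 | 0) | c.(0 | 0)) | ··c··> v19
  v16 = 0 | 0 | (a.0 | (0 | 0) | (0 | 0)) | ··a··> v19
  v17 = a.(0 | 0) | (0 | (0 | 0) | (0 | 0)) | ··a··> v19
  v18 = (0 + 0) | 0\{b,c,d}\{b,d} | (0 | (0 | 0) | (0 | 0)) | deadlocked
  v19 = 0 | 0 | (0 | (0 | 0) | (0 | 0)) | deadlocked
Trace ⟨dd⟩ through P, begin at {u0}:
  [1] d ⇒ {u3, u4}
  [2] d ⇒ {u10}
  — P admits the full trace.
Trace ⟨dd⟩ through Q, begin at {v0}:
  [1] d ⇒ {v3}
  [2] d ⇒ no successor for Q

traces(P) ≠ traces(Q) — witness ⟨dd⟩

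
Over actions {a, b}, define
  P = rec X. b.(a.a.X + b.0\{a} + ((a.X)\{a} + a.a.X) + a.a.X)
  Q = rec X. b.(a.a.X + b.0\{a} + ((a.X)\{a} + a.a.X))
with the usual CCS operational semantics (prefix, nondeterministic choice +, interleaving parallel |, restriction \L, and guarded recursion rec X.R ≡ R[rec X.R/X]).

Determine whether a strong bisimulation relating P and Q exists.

P ~ Q

P's transition system — 4 states:
  u0 = rec X. b.(a.a.X + b.0\{a} + ((a.X)\{a} + a.a.X) + a.a.X) has moves -b-> u1
  u1 = a.a.(rec X. b.(a.a.X + b.0\{a} + ((a.X)\{a} + a.a.X) + a.a.X)) + b.0\{a} + ((a.(rec X. b.(a.a.X + b.0\{a} + ((a.X)\{a} + a.a.X) + a.a.X)))\{a} + a.a.(rec X. b.(a.a.X + b.0\{a} + ((a.X)\{a} + a.a.X) + a.a.X))) + a.a.(rec X. b.(a.a.X + b.0\{a} + ((a.X)\{a} + a.a.X) + a.a.X)) has moves -a-> u2, -b-> u3
  u2 = a.(rec X. b.(a.a.X + b.0\{a} + ((a.X)\{a} + a.a.X) + a.a.X)) has moves -a-> u0
  u3 = 0\{a} has moves (no moves)
Q's transition system — 4 states:
  v0 = rec X. b.(a.a.X + b.0\{a} + ((a.X)\{a} + a.a.X)) has moves -b-> v1
  v1 = a.a.(rec X. b.(a.a.X + b.0\{a} + ((a.X)\{a} + a.a.X))) + b.0\{a} + ((a.(rec X. b.(a.a.X + b.0\{a} + ((a.X)\{a} + a.a.X))))\{a} + a.a.(rec X. b.(a.a.X + b.0\{a} + ((a.X)\{a} + a.a.X)))) has moves -a-> v2, -b-> v3
  v2 = a.(rec X. b.(a.a.X + b.0\{a} + ((a.X)\{a} + a.a.X))) has moves -a-> v0
  v3 = 0\{a} has moves (no moves)
Coarsest stable partition (strong bisimilarity classes):
  B0 = {u0, v0}
  B1 = {u1, v1}
  B2 = {u3, v3}
  B3 = {u2, v2}
u0 ∈ B0, v0 ∈ B0 → same block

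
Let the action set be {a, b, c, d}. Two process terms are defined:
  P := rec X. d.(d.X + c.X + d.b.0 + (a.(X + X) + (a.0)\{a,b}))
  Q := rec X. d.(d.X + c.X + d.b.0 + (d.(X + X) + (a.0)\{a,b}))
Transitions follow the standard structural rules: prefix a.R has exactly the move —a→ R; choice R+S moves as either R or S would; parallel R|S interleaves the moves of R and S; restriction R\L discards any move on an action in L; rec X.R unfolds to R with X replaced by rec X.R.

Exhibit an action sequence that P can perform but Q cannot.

LTS(P): 5 reachable states
  u0 = rec X. d.(d.X + c.X + d.b.0 + (a.(X + X) + (a.0)\{a,b})) | ··d··> u1
  u1 = d.(rec X. d.(d.X + c.X + d.b.0 + (a.(X + X) + (a.0)\{a,b}))) + c.(rec X. d.(d.X + c.X + d.b.0 + (a.(X + X) + (a.0)\{a,b}))) + d.b.0 + (a.((rec X. d.(d.X + c.X + d.b.0 + (a.(X + X) + (a.0)\{a,b}))) + (rec X. d.(d.X + c.X + d.b.0 + (a.(X + X) + (a.0)\{a,b})))) + (a.0)\{a,b}) | ··a··> u2, ··c··> u0, ··d··> u0, ··d··> u3
  u2 = (rec X. d.(d.X + c.X + d.b.0 + (a.(X + X) + (a.0)\{a,b}))) + (rec X. d.(d.X + c.X + d.b.0 + (a.(X + X) + (a.0)\{a,b}))) | ··d··> u1
  u3 = b.0 | ··b··> u4
  u4 = 0 | deadlocked
LTS(Q): 5 reachable states
  v0 = rec X. d.(d.X + c.X + d.b.0 + (d.(X + X) + (a.0)\{a,b})) | ··d··> v1
  v1 = d.(rec X. d.(d.X + c.X + d.b.0 + (d.(X + X) + (a.0)\{a,b}))) + c.(rec X. d.(d.X + c.X + d.b.0 + (d.(X + X) + (a.0)\{a,b}))) + d.b.0 + (d.((rec X. d.(d.X + c.X + d.b.0 + (d.(X + X) + (a.0)\{a,b}))) + (rec X. d.(d.X + c.X + d.b.0 + (d.(X + X) + (a.0)\{a,b})))) + (a.0)\{a,b}) | ··c··> v0, ··d··> v0, ··d··> v2, ··d··> v3
  v2 = (rec X. d.(d.X + c.X + d.b.0 + (d.(X + X) + (a.0)\{a,b}))) + (rec X. d.(d.X + c.X + d.b.0 + (d.(X + X) + (a.0)\{a,b}))) | ··d··> v1
  v3 = b.0 | ··b··> v4
  v4 = 0 | deadlocked
Run σ = ⟨da⟩ on P: start {u0}
  [1] d ⇒ {u1}
  [2] a ⇒ {u2}
  — P admits the full trace.
Run σ = ⟨da⟩ on Q: start {v0}
  [1] d ⇒ {v1}
  [2] a ⇒ no successor for Q

da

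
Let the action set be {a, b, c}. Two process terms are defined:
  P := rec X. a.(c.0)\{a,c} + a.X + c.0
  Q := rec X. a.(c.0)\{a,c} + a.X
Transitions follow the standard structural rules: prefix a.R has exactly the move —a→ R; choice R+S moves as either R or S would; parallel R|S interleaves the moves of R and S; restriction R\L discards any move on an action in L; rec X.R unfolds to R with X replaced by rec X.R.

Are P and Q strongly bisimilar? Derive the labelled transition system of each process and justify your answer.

not bisimilar

Reachable graph of P (3 states):
  u0 = rec X. a.(c.0)\{a,c} + a.X + c.0 → =a=> u0, =a=> u1, =c=> u2
  u1 = (c.0)\{a,c} → ·
  u2 = 0 → ·
Reachable graph of Q (2 states):
  v0 = rec X. a.(c.0)\{a,c} + a.X → =a=> v0, =a=> v1
  v1 = (c.0)\{a,c} → ·
Coarsest stable partition (strong bisimilarity classes):
  B0 = {u0}
  B1 = {u1, u2, v1}
  B2 = {v0}
u0 ∈ B0, v0 ∈ B2 → different blocks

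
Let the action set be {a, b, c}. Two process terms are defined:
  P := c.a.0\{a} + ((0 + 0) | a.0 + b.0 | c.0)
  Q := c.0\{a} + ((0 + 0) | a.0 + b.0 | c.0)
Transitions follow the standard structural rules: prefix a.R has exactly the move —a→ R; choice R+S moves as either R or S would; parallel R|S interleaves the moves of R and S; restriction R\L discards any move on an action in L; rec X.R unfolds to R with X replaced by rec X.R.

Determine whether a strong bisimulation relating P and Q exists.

not bisimilar

P's transition system — 7 states:
  m0 = c.a.0\{a} + ((0 + 0) | a.0 + b.0 | c.0) ⊢ —a→ m1, —b→ m2, —c→ m3, —c→ m4
  m1 = (0 + 0) | 0 ⊢ deadlocked
  m2 = 0 | c.0 ⊢ —c→ m5
  m3 = a.0\{a} ⊢ —a→ m6
  m4 = b.0 | 0 ⊢ —b→ m5
  m5 = 0 | 0 ⊢ deadlocked
  m6 = 0\{a} ⊢ deadlocked
Q's transition system — 6 states:
  n0 = c.0\{a} + ((0 + 0) | a.0 + b.0 | c.0) ⊢ —a→ n1, —b→ n2, —c→ n3, —c→ n4
  n1 = (0 + 0) | 0 ⊢ deadlocked
  n2 = 0 | c.0 ⊢ —c→ n5
  n3 = 0\{a} ⊢ deadlocked
  n4 = b.0 | 0 ⊢ —b→ n5
  n5 = 0 | 0 ⊢ deadlocked
Coarsest stable partition (strong bisimilarity classes):
  B0 = {m0}
  B1 = {m1, m5, m6, n1, n3, n5}
  B2 = {m2, n2}
  B3 = {m3}
  B4 = {m4, n4}
  B5 = {n0}
m0 ∈ B0, n0 ∈ B5 → different blocks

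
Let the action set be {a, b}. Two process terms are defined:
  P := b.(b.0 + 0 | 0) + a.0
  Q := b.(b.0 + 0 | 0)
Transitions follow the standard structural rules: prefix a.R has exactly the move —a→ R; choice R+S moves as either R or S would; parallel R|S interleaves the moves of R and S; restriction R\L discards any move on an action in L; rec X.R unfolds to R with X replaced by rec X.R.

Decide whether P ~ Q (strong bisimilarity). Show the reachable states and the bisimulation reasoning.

Reachable graph of P (3 states):
  m0 = b.(b.0 + 0 | 0) + a.0 ⊢ —a→ m1, —b→ m2
  m1 = 0 ⊢ (no moves)
  m2 = b.0 + 0 | 0 ⊢ —b→ m1
Reachable graph of Q (3 states):
  n0 = b.(b.0 + 0 | 0) ⊢ —b→ n1
  n1 = b.0 + 0 | 0 ⊢ —b→ n2
  n2 = 0 ⊢ (no moves)
Bisimilarity quotient blocks:
  B0 = {m0}
  B1 = {m1, n2}
  B2 = {m2, n1}
  B3 = {n0}
m0 ∈ B0, n0 ∈ B3 → different blocks

NO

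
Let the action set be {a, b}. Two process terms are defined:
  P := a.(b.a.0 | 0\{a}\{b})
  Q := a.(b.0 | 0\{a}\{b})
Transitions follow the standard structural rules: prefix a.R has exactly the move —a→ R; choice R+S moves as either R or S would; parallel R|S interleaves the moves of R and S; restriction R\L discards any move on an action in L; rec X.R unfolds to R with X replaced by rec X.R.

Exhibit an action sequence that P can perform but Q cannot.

aba

P's transition system — 4 states:
  m0 = a.(b.a.0 | 0\{a}\{b}) → --a--▸ m1
  m1 = b.a.0 | 0\{a}\{b} → --b--▸ m2
  m2 = a.0 | 0\{a}\{b} → --a--▸ m3
  m3 = 0 | 0\{a}\{b} → ·
Q's transition system — 3 states:
  n0 = a.(b.0 | 0\{a}\{b}) → --a--▸ n1
  n1 = b.0 | 0\{a}\{b} → --b--▸ n2
  n2 = 0 | 0\{a}\{b} → ·
Trace ⟨aba⟩ through P, begin at {m0}:
  step 1 (a): {m1}
  step 2 (b): {m2}
  step 3 (a): {m3}
  ✓ P
Trace ⟨aba⟩ through Q, begin at {n0}:
  step 1 (a): {n1}
  step 2 (b): {n2}
  step 3 (a): ∅ (Q stuck)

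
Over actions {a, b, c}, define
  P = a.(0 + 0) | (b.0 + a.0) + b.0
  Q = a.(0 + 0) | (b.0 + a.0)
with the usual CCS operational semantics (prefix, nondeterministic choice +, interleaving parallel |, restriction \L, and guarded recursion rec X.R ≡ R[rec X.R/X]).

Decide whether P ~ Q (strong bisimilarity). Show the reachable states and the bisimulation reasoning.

P ≁ Q

P's transition system — 5 states:
  p0 = a.(0 + 0) | (b.0 + a.0) + b.0 | ··a··> p1, ··a··> p2, ··b··> p2, ··b··> p3
  p1 = (0 + 0) | (b.0 + a.0) | ··a··> p4, ··b··> p4
  p2 = a.(0 + 0) | 0 | ··a··> p4
  p3 = 0 | deadlocked
  p4 = (0 + 0) | 0 | deadlocked
Q's transition system — 4 states:
  q0 = a.(0 + 0) | (b.0 + a.0) | ··a··> q1, ··a··> q2, ··b··> q2
  q1 = (0 + 0) | (b.0 + a.0) | ··a··> q3, ··b··> q3
  q2 = a.(0 + 0) | 0 | ··a··> q3
  q3 = (0 + 0) | 0 | deadlocked
Partition-refinement fixed point:
  B0 = {p0}
  B1 = {p3, p4, q3}
  B2 = {p2, q2}
  B3 = {p1, q1}
  B4 = {q0}
p0 ∈ B0, q0 ∈ B4 → different blocks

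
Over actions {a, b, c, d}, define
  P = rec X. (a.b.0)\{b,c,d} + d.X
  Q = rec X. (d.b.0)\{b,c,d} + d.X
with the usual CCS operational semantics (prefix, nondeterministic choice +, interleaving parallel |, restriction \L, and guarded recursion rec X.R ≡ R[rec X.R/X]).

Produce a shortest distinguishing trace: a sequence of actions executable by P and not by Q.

a

LTS(P): 2 reachable states
  u0 = rec X. (a.b.0)\{b,c,d} + d.X :: --a--▸ u1, --d--▸ u0
  u1 = (b.0)\{b,c,d} :: ∅
LTS(Q): 1 reachable states
  v0 = rec X. (d.b.0)\{b,c,d} + d.X :: --d--▸ v0
Run σ = ⟨a⟩ on P: start {u0}
  after a @ step 1: {u1}
  — P admits the full trace.
Run σ = ⟨a⟩ on Q: start {v0}
  after a @ step 1: ∅ (Q stuck)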